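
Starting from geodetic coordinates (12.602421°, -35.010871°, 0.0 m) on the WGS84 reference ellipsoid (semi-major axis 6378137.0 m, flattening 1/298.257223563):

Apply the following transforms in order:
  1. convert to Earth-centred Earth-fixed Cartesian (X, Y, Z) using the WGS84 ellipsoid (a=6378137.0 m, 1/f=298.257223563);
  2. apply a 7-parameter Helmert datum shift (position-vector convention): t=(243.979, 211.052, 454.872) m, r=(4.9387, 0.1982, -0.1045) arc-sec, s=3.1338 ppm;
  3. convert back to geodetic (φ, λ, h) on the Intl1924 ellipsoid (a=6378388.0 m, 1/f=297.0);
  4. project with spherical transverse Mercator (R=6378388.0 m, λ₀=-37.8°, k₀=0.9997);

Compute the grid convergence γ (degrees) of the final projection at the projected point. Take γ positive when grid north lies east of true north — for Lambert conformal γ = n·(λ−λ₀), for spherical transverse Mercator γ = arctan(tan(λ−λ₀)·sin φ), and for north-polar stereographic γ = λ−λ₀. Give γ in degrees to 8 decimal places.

0.60973347

start: φ=12.602421°, λ=-35.010871°, h=0.000 m
→ ECEF (a=6378137.000, f=1/298.257223563): X=5098924.0220, Y=-3571746.9998, Z=1382514.8316
→ Helmert 7p (PV): X=5099183.4989, Y=-3571582.8266, Z=1382883.6162
→ geod (Bowring, a=6378388.000): φ=12.60579151°, λ=-35.00826339°, h=-50.7035 m
→ into tm (λ₀=-37.8°): φ=12.60579151°, λ−λ₀=2.79173661°
convergence γ = 0.60973347°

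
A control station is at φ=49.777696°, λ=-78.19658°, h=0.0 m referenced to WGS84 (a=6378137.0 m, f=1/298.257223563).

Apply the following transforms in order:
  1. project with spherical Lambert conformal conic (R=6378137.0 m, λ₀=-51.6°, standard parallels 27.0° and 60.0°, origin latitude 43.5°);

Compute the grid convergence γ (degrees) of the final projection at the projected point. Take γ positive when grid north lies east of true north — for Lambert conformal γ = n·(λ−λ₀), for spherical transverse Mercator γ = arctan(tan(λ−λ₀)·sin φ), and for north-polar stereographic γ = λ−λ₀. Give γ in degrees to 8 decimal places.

-18.57497025

start: φ=49.777696°, λ=-78.196580°, h=0.000 m
→ into lcc (λ₀=-51.6°): φ=49.77769600°, λ−λ₀=-26.59658000°
convergence γ = -18.57497025°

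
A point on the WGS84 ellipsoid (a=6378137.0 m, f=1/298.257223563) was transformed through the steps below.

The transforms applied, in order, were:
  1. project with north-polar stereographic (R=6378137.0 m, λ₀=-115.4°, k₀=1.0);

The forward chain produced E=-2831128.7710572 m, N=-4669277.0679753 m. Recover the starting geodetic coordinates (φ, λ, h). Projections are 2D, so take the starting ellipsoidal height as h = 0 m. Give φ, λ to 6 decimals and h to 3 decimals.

φ=43.651702°, λ=-146.629744°, h=0.000 m

start: E=-2831128.7711, N=-4669277.0680 m
→ stereo⁻¹: φ=43.65170200°, λ=-146.62974400°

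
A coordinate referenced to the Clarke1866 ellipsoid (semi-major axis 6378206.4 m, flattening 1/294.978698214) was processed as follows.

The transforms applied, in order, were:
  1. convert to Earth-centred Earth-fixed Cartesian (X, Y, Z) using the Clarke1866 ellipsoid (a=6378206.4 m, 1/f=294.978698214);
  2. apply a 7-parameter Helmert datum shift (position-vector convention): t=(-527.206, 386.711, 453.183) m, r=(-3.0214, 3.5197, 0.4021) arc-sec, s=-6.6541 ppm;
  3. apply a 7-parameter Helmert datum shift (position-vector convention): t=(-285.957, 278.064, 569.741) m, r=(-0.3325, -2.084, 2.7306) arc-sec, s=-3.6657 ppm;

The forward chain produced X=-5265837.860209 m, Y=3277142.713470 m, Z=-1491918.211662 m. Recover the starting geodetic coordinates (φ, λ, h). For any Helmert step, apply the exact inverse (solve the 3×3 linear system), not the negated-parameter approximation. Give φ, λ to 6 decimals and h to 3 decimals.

φ=-13.624866°, λ=148.104468°, h=1502.943 m

start: X=-5265837.8602, Y=3277142.7135, Z=-1491918.2117 m
→ Helmert⁻¹: X=-5265542.9028, Y=3276948.7743, Z=-1492434.9407
→ Helmert⁻¹: X=-5265018.8679, Y=3276615.9986, Z=-1492939.9034
→ geod (Bowring, a=6378206.400): φ=-13.62486600°, λ=148.10446800°, h=1502.9430 m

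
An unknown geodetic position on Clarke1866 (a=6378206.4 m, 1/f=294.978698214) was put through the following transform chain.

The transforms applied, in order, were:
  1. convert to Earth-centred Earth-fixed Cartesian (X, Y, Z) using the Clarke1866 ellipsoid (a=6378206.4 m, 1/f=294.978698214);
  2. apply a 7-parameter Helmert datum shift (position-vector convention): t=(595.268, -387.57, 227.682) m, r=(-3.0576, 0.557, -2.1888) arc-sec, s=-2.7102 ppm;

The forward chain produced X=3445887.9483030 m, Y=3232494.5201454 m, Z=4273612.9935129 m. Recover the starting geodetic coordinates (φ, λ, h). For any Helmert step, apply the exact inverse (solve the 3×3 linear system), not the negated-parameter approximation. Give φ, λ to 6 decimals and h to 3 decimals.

start: X=3445887.9483, Y=3232494.5201, Z=4273612.9935 m
→ Helmert⁻¹: X=3445256.1718, Y=3232864.0634, Z=4273454.1198
→ geod (Bowring, a=6378206.400): φ=42.32370300°, λ=43.17836900°, h=2077.5970 m

φ=42.323703°, λ=43.178369°, h=2077.597 m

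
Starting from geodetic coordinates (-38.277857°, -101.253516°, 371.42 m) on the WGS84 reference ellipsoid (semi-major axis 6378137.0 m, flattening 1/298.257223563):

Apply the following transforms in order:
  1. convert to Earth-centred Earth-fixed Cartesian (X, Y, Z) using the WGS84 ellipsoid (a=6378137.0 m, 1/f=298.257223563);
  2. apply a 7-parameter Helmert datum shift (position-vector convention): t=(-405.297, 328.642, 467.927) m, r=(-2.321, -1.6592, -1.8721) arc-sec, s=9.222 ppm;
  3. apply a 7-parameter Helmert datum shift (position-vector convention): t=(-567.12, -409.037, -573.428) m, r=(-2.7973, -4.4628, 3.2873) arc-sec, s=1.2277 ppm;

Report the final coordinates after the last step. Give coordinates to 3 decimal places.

start: φ=-38.277857°, λ=-101.253516°, h=371.420 m
→ ECEF (a=6378137.000, f=1/298.257223563): X=-978421.0059, Y=-4917277.5087, Z=-3929931.6492
→ Helmert 7p (PV): X=-978848.3437, Y=-4917029.5554, Z=-3929452.5023
→ Helmert 7p (PV): X=-979253.2825, Y=-4917513.5194, Z=-3929985.2498

X=-979253.282 m, Y=-4917513.519 m, Z=-3929985.250 m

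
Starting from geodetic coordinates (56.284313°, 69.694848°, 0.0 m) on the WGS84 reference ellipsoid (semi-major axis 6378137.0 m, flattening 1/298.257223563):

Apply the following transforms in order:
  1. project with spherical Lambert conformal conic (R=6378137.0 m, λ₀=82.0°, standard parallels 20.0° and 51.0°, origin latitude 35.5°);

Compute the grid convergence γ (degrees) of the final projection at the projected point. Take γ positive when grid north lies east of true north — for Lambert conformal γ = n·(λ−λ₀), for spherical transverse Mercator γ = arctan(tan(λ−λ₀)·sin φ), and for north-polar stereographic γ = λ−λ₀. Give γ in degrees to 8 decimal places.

-7.23626488

start: φ=56.284313°, λ=69.694848°, h=0.000 m
→ into lcc (λ₀=82.0°): φ=56.28431300°, λ−λ₀=-12.30515200°
convergence γ = -7.23626488°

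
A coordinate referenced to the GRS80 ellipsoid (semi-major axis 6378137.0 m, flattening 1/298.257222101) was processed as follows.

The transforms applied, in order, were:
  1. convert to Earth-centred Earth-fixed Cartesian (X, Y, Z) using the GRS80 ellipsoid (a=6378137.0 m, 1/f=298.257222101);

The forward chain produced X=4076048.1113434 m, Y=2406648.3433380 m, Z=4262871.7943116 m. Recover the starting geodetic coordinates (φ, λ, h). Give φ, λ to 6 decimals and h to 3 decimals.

φ=42.196737°, λ=30.559161°, h=1568.381 m

start: X=4076048.1113, Y=2406648.3433, Z=4262871.7943 m
→ geod (Bowring, a=6378137.000): φ=42.19673700°, λ=30.55916100°, h=1568.3810 m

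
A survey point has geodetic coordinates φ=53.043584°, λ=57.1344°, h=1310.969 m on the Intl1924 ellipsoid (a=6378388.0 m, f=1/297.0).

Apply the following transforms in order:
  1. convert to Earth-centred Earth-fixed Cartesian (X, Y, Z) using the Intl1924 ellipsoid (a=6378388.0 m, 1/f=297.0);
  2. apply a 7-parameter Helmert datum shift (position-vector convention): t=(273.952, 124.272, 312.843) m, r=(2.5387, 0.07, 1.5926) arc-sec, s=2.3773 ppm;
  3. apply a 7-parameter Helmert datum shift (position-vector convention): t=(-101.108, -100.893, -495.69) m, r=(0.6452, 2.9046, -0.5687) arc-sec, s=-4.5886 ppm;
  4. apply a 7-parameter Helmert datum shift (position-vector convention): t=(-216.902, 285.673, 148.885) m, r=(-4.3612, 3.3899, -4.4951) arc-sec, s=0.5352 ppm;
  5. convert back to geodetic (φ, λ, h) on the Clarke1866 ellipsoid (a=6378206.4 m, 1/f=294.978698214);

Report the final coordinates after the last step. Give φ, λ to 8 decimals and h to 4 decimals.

φ=53.04174344°, λ=57.13476107°, h=1689.4607 m

start: φ=53.043584°, λ=57.134400°, h=1310.969 m
→ ECEF (a=6378388.000, f=1/297.0): X=2085904.6374, Y=3228566.3442, Z=5074609.7890
→ Helmert 7p (PV): X=2086160.3422, Y=3228651.9388, Z=5074973.7251
→ Helmert 7p (PV): X=2086130.0283, Y=3228514.6045, Z=5074435.4704
→ Helmert 7p (PV): X=2086067.9983, Y=3228863.8350, Z=5074484.5235
→ geod (Bowring, a=6378206.400): φ=53.04174344°, λ=57.13476107°, h=1689.4607 m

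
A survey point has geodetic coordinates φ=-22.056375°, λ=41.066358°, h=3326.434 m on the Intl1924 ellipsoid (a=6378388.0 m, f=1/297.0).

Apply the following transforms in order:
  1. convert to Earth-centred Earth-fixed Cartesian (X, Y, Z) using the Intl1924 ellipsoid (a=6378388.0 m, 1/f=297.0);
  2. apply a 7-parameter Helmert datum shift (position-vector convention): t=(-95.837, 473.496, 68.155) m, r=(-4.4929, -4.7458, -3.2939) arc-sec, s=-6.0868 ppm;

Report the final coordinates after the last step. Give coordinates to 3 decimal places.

X=4461467.129 m, Y=3887707.100 m, Z=-2381378.775 m

start: φ=-22.056375°, λ=41.066358°, h=3326.434 m
→ ECEF (a=6378388.000, f=1/297.0): X=4461473.2501, Y=3887380.3853, Z=-2381479.4005
→ Helmert 7p (PV): X=4461467.1288, Y=3887707.1000, Z=-2381378.7748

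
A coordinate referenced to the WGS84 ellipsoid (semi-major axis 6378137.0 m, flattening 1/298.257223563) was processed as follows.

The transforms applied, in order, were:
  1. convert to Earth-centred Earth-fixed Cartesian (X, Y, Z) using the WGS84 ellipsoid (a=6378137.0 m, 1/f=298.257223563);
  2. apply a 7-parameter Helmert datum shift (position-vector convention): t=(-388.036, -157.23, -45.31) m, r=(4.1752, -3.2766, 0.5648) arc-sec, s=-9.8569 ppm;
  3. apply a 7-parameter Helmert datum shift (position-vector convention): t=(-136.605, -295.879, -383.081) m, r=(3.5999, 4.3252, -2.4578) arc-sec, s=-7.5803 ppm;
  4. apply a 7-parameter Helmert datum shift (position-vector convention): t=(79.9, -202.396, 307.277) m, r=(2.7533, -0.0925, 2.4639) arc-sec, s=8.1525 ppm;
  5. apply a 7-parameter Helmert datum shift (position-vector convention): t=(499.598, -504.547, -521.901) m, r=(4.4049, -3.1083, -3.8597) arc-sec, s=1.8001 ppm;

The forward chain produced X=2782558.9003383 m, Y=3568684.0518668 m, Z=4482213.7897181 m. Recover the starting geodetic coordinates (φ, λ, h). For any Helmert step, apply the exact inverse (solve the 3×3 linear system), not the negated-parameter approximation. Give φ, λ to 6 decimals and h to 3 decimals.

start: X=2782558.9003, Y=3568684.0519, Z=4482213.7897 m
→ Helmert⁻¹: X=2782055.0543, Y=3569329.9614, Z=4482609.4723
→ Helmert⁻¹: X=2781997.1237, Y=3569529.8555, Z=4482216.7586
→ Helmert⁻¹: X=2782018.2825, Y=3569964.1794, Z=4482629.8500
→ Helmert⁻¹: X=2782514.7287, Y=3570239.7175, Z=4482602.8757
→ geod (Bowring, a=6378137.000): φ=44.91330000°, λ=52.06844800°, h=2935.5860 m

φ=44.913300°, λ=52.068448°, h=2935.586 m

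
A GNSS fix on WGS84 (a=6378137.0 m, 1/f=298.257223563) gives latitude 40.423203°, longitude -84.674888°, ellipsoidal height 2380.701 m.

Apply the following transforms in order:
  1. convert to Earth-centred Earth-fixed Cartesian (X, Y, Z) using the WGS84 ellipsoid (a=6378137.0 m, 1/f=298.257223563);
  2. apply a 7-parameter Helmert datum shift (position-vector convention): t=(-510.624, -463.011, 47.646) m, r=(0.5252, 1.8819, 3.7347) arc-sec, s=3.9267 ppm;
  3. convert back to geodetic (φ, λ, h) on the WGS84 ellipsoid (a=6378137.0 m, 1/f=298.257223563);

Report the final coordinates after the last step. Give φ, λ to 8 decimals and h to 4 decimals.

φ=40.42092039°, λ=-84.67991610°, h=2751.4444 m

start: φ=40.423203°, λ=-84.674888°, h=2380.701 m
→ ECEF (a=6378137.000, f=1/298.257223563): X=451430.0508, Y=-4843188.2448, Z=4115415.2965
→ Helmert 7p (PV): X=451046.4402, Y=-4843672.5787, Z=4115462.6518
→ geod (Bowring, a=6378137.000): φ=40.42092039°, λ=-84.67991610°, h=2751.4444 m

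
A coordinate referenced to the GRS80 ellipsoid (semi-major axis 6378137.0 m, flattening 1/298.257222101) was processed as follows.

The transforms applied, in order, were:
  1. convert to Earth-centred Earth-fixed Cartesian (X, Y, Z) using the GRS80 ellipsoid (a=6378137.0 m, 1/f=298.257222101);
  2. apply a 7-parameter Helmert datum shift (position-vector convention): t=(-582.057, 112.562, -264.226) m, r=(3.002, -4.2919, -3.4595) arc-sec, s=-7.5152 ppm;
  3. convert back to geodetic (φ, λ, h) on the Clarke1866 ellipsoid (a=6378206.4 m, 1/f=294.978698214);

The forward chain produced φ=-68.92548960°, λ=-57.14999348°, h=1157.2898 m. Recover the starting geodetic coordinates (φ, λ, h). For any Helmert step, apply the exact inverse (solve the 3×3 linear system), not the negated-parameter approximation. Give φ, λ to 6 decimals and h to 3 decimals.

φ=-68.919717°, λ=-57.142124°, h=968.442 m

start: φ=-68.925490°, λ=-57.149993°, h=1157.290 m
→ ECEF (a=6378206.400, f=1/294.978698214): X=1247990.5317, Y=-1932795.4600, Z=-5929883.1645
→ Helmert⁻¹: X=1248491.0097, Y=-1932987.9094, Z=-5929661.3464
→ geod (Bowring, a=6378137.000): φ=-68.91971700°, λ=-57.14212400°, h=968.4420 m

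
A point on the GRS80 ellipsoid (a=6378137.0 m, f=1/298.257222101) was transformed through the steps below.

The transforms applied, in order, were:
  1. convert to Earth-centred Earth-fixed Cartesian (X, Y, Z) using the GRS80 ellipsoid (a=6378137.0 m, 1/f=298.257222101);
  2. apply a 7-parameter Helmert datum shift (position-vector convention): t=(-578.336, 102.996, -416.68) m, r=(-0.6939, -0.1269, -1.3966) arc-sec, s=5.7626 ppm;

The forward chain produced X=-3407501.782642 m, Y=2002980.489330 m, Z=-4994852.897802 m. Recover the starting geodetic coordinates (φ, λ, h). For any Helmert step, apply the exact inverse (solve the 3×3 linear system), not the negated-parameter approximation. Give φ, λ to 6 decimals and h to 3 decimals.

start: X=-3407501.7826, Y=2002980.4893, Z=-4994852.8978 m
→ Helmert⁻¹: X=-3406920.4479, Y=2002859.6854, Z=-4994398.6031
→ geod (Bowring, a=6378137.000): φ=-51.83269500°, λ=149.54959000°, h=3914.2140 m

φ=-51.832695°, λ=149.549590°, h=3914.214 m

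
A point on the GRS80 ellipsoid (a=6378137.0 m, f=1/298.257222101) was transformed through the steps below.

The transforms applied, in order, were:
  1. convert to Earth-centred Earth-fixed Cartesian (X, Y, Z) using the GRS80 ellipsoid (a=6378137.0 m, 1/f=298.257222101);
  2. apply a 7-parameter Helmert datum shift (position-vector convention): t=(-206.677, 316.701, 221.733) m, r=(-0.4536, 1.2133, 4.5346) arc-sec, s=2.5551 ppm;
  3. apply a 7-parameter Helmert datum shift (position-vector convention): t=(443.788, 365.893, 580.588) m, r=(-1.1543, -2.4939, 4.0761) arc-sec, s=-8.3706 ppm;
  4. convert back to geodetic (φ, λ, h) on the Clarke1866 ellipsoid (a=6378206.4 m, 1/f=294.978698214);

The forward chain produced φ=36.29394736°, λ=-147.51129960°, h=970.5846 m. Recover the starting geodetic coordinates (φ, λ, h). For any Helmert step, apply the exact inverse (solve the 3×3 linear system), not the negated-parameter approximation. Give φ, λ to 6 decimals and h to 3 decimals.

start: φ=36.293947°, λ=-147.511300°, h=970.585 m
→ ECEF (a=6378206.400, f=1/294.978698214): X=-4342041.8830, Y=-2764982.0458, Z=3754913.5900
→ Helmert⁻¹: X=-4342531.2735, Y=-2765306.2821, Z=3754401.4576
→ Helmert⁻¹: X=-4342396.3826, Y=-2765528.7076, Z=3754138.5076
→ geod (Bowring, a=6378137.000): φ=36.28311400°, λ=-147.50828700°, h=975.8040 m

φ=36.283114°, λ=-147.508287°, h=975.804 m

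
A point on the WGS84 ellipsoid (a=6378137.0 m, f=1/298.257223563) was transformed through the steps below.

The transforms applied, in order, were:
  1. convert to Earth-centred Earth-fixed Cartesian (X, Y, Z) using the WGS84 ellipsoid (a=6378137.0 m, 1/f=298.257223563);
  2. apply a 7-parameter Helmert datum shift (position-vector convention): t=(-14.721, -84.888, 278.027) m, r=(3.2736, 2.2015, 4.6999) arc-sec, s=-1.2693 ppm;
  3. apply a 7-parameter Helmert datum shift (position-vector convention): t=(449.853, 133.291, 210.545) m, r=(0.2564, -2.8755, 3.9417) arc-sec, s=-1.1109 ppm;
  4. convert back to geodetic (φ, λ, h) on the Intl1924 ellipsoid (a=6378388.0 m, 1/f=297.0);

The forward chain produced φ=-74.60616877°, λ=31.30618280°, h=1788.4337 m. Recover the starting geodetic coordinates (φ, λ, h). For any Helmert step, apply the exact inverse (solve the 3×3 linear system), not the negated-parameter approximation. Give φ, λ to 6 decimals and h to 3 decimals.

φ=-74.611003°, λ=31.307342°, h=2335.487 m

start: φ=-74.606169°, λ=31.306183°, h=1788.434 m
→ ECEF (a=6378388.000, f=1/297.0): X=1451585.6717, Y=882792.4836, Z=-6129114.6213
→ Helmert⁻¹: X=1451068.8494, Y=882624.8242, Z=-6129353.3016
→ Helmert⁻¹: X=1451170.9453, Y=882580.4840, Z=-6129637.6276
→ geod (Bowring, a=6378137.000): φ=-74.61100300°, λ=31.30734200°, h=2335.4870 m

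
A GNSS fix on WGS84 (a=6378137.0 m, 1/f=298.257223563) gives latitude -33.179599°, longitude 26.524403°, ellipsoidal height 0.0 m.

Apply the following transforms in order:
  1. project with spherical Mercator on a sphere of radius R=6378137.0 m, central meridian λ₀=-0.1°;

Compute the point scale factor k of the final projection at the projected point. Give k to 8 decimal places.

start: φ=-33.179599°, λ=26.524403°, h=0.000 m
→ into merc (λ₀=-0.1°): φ=-33.17959900°, λ−λ₀=26.62440300°
scale k = 1.19480133

1.19480133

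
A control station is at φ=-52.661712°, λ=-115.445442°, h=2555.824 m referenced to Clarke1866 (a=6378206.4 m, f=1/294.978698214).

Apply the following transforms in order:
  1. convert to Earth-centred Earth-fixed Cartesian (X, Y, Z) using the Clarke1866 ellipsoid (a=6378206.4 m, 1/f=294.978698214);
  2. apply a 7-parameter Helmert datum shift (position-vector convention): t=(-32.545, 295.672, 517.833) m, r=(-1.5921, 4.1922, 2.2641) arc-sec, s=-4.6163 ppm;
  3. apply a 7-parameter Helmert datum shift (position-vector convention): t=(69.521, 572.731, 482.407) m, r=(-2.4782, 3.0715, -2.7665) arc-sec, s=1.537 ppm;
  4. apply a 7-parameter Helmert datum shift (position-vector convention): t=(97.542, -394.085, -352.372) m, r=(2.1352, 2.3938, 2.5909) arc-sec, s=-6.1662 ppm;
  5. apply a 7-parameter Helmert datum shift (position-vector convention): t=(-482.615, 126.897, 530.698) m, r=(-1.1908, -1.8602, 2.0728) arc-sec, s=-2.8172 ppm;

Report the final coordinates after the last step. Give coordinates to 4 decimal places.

X=-1666791.9049 m, Y=-3501607.1354 m, Z=-5048272.0873 m

start: φ=-52.661712°, λ=-115.445442°, h=2555.824 m
→ ECEF (a=6378206.400, f=1/294.978698214): X=-1666343.6797, Y=-3502140.4452, Z=-5049627.6279
→ Helmert 7p (PV): X=-1666432.7207, Y=-3501885.8736, Z=-5049025.5852
→ Helmert 7p (PV): X=-1666487.9151, Y=-3501356.8365, Z=-5048484.0496
→ Helmert 7p (PV): X=-1666394.7064, Y=-3501698.0039, Z=-5048822.1963
→ Helmert 7p (PV): X=-1666791.9049, Y=-3501607.1354, Z=-5048272.0873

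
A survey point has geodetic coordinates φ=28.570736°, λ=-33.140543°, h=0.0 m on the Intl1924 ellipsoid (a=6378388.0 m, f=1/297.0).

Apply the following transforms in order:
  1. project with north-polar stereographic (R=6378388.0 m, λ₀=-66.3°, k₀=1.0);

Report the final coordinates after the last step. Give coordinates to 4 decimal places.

E=4145398.0684 m, N=-6344626.2708 m

start: φ=28.570736°, λ=-33.140543°, h=0.000 m
→ stereo (R=6378388.0, λ₀=-66.3°): E=4145398.0684, N=-6344626.2708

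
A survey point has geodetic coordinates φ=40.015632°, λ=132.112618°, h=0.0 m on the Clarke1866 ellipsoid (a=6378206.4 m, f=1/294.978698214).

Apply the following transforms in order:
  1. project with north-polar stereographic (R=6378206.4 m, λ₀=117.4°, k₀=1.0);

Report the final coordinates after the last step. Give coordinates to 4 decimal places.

E=1510186.1122 m, N=-5751326.5364 m

start: φ=40.015632°, λ=132.112618°, h=0.000 m
→ stereo (R=6378206.4, λ₀=117.4°): E=1510186.1122, N=-5751326.5364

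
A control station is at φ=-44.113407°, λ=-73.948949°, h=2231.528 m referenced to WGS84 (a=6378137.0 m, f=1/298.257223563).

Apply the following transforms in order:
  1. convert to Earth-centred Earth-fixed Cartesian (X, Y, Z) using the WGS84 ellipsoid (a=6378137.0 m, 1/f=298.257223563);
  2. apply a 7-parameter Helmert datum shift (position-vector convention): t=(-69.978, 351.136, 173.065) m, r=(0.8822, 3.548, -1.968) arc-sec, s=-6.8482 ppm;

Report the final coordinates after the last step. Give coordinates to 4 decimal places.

start: φ=-44.113407°, λ=-73.948949°, h=2231.528 m
→ ECEF (a=6378137.000, f=1/298.257223563): X=1268640.6799, Y=-4409443.9299, Z=-4418700.6910
→ Helmert 7p (PV): X=1268443.9368, Y=-4409055.8026, Z=-4418538.0470

X=1268443.9368 m, Y=-4409055.8026 m, Z=-4418538.0470 m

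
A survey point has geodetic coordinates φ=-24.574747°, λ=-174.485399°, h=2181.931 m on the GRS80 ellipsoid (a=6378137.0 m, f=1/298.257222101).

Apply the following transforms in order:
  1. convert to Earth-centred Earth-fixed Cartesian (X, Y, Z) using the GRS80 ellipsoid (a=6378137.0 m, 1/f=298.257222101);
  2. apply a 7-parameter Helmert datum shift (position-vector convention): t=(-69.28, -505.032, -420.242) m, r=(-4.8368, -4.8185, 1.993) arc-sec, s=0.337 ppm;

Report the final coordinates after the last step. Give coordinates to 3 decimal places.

start: φ=-24.574747°, λ=-174.485399°, h=2181.931 m
→ ECEF (a=6378137.000, f=1/298.257222101): X=-5778876.7943, Y=-557928.8997, Z=-2637216.6253
→ Helmert 7p (PV): X=-5778881.0236, Y=-558551.7985, Z=-2637759.6718

X=-5778881.024 m, Y=-558551.799 m, Z=-2637759.672 m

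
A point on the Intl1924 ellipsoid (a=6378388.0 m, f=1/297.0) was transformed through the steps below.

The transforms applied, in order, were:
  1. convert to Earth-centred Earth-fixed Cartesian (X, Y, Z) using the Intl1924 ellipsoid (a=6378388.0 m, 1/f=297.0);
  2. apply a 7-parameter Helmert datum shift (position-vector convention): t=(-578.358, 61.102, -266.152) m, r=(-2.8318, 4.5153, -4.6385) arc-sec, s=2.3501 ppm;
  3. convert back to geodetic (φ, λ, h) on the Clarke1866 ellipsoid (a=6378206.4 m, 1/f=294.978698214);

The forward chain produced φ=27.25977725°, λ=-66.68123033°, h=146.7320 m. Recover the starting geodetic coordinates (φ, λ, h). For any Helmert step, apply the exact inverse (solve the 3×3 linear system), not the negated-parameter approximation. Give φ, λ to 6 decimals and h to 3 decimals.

φ=27.259433°, λ=-66.675572°, h=294.740 m

start: φ=27.259777°, λ=-66.681230°, h=146.732 m
→ ECEF (a=6378206.400, f=1/294.978698214): X=2246030.9018, Y=-5210526.1765, Z=2903737.5899
→ Helmert⁻¹: X=2246657.5854, Y=-5210564.3786, Z=2903974.5627
→ geod (Bowring, a=6378388.000): φ=27.25943300°, λ=-66.67557200°, h=294.7400 m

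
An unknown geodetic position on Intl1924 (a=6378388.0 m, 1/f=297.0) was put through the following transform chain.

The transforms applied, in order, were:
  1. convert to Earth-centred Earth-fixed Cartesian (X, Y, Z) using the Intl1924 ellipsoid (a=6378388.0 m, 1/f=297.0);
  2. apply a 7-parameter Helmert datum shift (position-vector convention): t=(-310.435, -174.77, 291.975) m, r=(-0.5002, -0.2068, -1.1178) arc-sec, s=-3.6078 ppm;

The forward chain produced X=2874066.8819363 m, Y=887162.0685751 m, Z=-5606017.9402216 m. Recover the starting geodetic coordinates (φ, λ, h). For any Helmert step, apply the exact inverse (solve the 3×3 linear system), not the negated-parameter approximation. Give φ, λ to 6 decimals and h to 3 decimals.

start: X=2874066.8819, Y=887162.0686, Z=-5606017.9402 m
→ Helmert⁻¹: X=2874377.2574, Y=887369.2124, Z=-5606330.8717
→ geod (Bowring, a=6378388.000): φ=-61.94367300°, λ=17.15634800°, h=727.9390 m

φ=-61.943673°, λ=17.156348°, h=727.939 m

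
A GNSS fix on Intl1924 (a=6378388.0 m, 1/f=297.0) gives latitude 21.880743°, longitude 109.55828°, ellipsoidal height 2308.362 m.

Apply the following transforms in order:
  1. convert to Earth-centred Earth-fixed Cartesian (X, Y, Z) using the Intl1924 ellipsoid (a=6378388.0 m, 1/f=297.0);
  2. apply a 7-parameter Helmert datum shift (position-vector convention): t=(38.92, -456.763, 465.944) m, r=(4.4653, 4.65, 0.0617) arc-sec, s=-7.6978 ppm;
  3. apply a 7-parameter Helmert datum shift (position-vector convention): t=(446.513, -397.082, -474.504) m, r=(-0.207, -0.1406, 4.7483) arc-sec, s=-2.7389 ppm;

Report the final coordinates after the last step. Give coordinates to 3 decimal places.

X=-1982658.405 m, Y=5581004.042 m, Z=2363180.013 m

start: φ=21.880743°, λ=109.558280°, h=2308.362 m
→ ECEF (a=6378388.000, f=1/297.0): X=-1983086.0384, Y=5582011.1692, Z=2363054.6440
→ Helmert 7p (PV): X=-1982980.2508, Y=5581459.6879, Z=2363667.9443
→ Helmert 7p (PV): X=-1982658.4049, Y=5581004.0420, Z=2363180.0134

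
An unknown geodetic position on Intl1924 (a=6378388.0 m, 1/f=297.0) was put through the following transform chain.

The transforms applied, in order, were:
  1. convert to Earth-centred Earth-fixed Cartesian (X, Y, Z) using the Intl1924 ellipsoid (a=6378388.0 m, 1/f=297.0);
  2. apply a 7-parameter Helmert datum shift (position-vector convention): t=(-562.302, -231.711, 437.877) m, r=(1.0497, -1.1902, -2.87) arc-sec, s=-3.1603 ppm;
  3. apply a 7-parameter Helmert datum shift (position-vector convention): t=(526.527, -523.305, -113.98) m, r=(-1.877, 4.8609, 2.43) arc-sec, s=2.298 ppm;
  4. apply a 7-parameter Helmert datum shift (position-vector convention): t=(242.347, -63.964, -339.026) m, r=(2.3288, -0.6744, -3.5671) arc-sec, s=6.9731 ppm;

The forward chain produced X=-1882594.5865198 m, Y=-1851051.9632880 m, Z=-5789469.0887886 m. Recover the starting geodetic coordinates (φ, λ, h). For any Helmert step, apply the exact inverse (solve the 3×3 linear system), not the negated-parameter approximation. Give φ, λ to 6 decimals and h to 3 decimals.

φ=-65.634770°, λ=-135.496809°, h=2235.567 m

start: X=-1882594.5865, Y=-1851051.9633, Z=-5789469.0888 m
→ Helmert⁻¹: X=-1882810.7202, Y=-1851073.0137, Z=-5789062.6396
→ Helmert⁻¹: X=-1883218.2943, Y=-1850470.5904, Z=-5788996.5764
→ Helmert⁻¹: X=-1882669.6032, Y=-1850300.3854, Z=-5789432.4699
→ geod (Bowring, a=6378388.000): φ=-65.63477000°, λ=-135.49680900°, h=2235.5670 m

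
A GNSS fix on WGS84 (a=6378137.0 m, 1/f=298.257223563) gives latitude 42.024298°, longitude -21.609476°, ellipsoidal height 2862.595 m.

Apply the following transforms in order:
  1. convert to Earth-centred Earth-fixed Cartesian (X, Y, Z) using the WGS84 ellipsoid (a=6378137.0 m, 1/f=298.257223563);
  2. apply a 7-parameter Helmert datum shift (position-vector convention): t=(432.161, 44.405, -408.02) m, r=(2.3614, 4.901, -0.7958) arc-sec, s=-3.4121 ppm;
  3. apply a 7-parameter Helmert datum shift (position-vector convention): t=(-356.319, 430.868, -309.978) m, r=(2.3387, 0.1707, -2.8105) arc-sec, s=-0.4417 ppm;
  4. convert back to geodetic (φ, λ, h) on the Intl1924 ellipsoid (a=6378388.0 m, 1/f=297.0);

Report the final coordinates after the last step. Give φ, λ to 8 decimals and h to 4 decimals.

φ=42.01915367°, λ=-21.60542983°, h=2068.9762 m

start: φ=42.024298°, λ=-21.609476°, h=2862.595 m
→ ECEF (a=6378137.000, f=1/298.257223563): X=4413656.6342, Y=-1748334.7295, Z=4249525.4521
→ Helmert 7p (PV): X=4414167.9615, Y=-1748350.0375, Z=4248978.0455
→ Helmert 7p (PV): X=4413789.3867, Y=-1748026.7197, Z=4248642.7143
→ geod (Bowring, a=6378388.000): φ=42.01915367°, λ=-21.60542983°, h=2068.9762 m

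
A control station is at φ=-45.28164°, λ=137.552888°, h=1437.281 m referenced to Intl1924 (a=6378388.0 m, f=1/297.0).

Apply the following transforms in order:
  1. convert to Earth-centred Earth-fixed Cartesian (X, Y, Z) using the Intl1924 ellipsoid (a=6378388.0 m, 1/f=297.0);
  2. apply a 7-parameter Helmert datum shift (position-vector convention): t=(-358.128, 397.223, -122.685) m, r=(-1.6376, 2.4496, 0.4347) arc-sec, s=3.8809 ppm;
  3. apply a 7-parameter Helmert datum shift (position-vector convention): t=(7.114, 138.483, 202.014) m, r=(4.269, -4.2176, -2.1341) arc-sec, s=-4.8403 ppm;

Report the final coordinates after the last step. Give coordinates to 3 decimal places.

X=-3318346.331 m, Y=3035431.722 m, Z=-4510435.018 m

start: φ=-45.281640°, λ=137.552888°, h=1437.281 m
→ ECEF (a=6378388.000, f=1/297.0): X=-3318062.1736, Y=3034814.0429, Z=-4510528.9496
→ Helmert 7p (PV): X=-3318493.1418, Y=3035180.2403, Z=-4510653.8285
→ Helmert 7p (PV): X=-3318346.3311, Y=3035431.7216, Z=-4510435.0182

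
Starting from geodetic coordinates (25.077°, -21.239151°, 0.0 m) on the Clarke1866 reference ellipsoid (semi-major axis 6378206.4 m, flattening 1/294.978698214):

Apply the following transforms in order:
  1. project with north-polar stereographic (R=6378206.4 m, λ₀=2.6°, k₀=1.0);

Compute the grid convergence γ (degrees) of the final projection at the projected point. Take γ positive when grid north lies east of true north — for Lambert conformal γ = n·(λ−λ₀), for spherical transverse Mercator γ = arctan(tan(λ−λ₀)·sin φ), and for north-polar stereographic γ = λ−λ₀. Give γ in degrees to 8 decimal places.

start: φ=25.077000°, λ=-21.239151°, h=0.000 m
→ into stereo (λ₀=2.6°): φ=25.07700000°, λ−λ₀=-23.83915100°
convergence γ = -23.83915100°

-23.83915100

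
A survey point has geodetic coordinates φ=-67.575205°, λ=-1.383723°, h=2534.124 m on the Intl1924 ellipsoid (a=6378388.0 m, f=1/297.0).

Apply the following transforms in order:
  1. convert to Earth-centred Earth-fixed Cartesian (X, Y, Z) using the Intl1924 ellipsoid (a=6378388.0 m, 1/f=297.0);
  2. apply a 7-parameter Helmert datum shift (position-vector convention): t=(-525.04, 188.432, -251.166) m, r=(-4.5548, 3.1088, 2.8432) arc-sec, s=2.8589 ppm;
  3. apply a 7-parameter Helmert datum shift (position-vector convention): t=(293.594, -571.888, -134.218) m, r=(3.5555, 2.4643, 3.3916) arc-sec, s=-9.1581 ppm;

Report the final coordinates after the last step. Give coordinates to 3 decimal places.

start: φ=-67.575205°, λ=-1.383723°, h=2534.124 m
→ ECEF (a=6378388.000, f=1/297.0): X=2440440.1005, Y=-58949.3642, Z=-5875659.7447
→ Helmert 7p (PV): X=2439834.2925, Y=-58857.2095, Z=-5875963.1891
→ Helmert 7p (PV): X=2440036.3090, Y=-59287.1545, Z=-5876073.7580

X=2440036.309 m, Y=-59287.154 m, Z=-5876073.758 m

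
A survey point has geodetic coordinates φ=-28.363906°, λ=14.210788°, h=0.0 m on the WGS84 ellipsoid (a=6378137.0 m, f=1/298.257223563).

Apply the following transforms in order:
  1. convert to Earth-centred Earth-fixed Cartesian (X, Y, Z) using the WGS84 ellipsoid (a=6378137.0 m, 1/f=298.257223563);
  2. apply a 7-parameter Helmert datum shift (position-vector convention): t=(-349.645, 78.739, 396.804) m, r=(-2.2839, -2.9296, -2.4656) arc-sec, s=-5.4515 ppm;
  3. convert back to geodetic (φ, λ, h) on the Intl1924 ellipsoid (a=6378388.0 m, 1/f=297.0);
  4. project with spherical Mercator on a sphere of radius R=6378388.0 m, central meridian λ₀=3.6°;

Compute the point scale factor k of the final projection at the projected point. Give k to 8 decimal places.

start: φ=-28.363906°, λ=14.210788°, h=0.000 m
→ ECEF (a=6378137.000, f=1/298.257223563): X=5444798.6406, Y=1378836.7369, Z=-3012053.2466
→ Helmert 7p (PV): X=5444478.5755, Y=1378809.5235, Z=-3011577.9571
→ geod (Bowring, a=6378388.000): φ=-28.36217874°, λ=14.21132044°, h=-735.1260 m
→ into merc (λ₀=3.6°): φ=-28.36217874°, λ−λ₀=10.61132044°
scale k = 1.13641227

1.13641227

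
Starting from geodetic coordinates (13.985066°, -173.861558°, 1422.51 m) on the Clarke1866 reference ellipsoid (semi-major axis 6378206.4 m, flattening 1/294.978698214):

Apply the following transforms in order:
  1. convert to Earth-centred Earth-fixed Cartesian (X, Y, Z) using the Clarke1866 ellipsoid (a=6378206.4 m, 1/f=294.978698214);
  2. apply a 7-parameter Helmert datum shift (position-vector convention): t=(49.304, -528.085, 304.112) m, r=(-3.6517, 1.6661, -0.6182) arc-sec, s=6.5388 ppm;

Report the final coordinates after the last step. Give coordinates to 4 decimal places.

X=-6156232.1072 m, Y=-662578.2899 m, Z=1532003.3938 m

start: φ=13.985066°, λ=-173.861558°, h=1422.510 m
→ ECEF (a=6378206.400, f=1/294.978698214): X=-6156251.5441, Y=-662091.4428, Z=1531627.8177
→ Helmert 7p (PV): X=-6156232.1072, Y=-662578.2899, Z=1532003.3938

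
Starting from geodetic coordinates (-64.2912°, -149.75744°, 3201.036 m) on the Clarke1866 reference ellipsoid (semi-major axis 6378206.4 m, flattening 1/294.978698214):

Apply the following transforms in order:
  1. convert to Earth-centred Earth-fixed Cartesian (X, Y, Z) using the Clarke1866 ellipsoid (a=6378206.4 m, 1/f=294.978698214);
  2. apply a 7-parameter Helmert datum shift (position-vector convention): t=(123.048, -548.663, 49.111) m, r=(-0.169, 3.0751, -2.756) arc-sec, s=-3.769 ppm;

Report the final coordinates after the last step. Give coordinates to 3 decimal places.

X=-2398050.093 m, Y=-1398616.600 m, Z=-5726455.852 m

start: φ=-64.291200°, λ=-149.757440°, h=3201.036 m
→ ECEF (a=6378206.400, f=1/294.978698214): X=-2398078.1242, Y=-1398100.5559, Z=-5726563.4436
→ Helmert 7p (PV): X=-2398050.0926, Y=-1398616.5997, Z=-5726455.8521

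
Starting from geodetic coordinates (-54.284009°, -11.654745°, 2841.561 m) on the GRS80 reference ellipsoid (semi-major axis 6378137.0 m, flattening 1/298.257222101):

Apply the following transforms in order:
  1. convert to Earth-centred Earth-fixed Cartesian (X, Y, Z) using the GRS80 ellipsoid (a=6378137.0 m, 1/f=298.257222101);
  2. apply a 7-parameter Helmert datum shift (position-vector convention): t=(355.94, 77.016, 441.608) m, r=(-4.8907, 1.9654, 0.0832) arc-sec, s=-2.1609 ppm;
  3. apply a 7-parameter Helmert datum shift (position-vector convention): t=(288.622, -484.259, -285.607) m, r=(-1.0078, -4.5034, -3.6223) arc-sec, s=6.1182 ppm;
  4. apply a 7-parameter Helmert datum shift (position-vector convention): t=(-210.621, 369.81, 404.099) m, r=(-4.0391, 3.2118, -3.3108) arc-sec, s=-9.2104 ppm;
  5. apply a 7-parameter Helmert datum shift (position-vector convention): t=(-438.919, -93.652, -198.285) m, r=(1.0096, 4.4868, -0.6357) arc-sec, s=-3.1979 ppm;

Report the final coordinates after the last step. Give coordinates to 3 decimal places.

X=3656091.011 m, Y=-754649.252 m, Z=-5157222.212 m

start: φ=-54.284009°, λ=-11.654745°, h=2841.561 m
→ ECEF (a=6378137.000, f=1/298.257222101): X=3656283.3061, Y=-754168.6016, Z=-5157568.7776
→ Helmert 7p (PV): X=3656582.5055, Y=-754210.7709, Z=-5157132.9816
→ Helmert 7p (PV): X=3656992.8510, Y=-754789.0571, Z=-5157366.6209
→ Helmert 7p (PV): X=3656656.1266, Y=-754571.9850, Z=-5156957.1837
→ Helmert 7p (PV): X=3656091.0114, Y=-754649.2520, Z=-5157222.2122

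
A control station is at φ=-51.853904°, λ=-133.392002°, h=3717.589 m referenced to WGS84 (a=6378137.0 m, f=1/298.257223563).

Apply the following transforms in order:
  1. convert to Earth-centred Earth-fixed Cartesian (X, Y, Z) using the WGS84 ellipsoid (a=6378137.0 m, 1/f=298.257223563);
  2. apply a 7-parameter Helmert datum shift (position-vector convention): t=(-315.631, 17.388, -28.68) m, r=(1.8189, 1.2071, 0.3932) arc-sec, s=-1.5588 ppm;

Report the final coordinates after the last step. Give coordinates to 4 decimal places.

X=-2713966.9029 m, Y=-2870326.8712 m, Z=-4995733.1109 m

start: φ=-51.853904°, λ=-133.392002°, h=3717.589 m
→ ECEF (a=6378137.000, f=1/298.257223563): X=-2713631.7379, Y=-2870387.6140, Z=-4995702.7870
→ Helmert 7p (PV): X=-2713966.9029, Y=-2870326.8712, Z=-4995733.1109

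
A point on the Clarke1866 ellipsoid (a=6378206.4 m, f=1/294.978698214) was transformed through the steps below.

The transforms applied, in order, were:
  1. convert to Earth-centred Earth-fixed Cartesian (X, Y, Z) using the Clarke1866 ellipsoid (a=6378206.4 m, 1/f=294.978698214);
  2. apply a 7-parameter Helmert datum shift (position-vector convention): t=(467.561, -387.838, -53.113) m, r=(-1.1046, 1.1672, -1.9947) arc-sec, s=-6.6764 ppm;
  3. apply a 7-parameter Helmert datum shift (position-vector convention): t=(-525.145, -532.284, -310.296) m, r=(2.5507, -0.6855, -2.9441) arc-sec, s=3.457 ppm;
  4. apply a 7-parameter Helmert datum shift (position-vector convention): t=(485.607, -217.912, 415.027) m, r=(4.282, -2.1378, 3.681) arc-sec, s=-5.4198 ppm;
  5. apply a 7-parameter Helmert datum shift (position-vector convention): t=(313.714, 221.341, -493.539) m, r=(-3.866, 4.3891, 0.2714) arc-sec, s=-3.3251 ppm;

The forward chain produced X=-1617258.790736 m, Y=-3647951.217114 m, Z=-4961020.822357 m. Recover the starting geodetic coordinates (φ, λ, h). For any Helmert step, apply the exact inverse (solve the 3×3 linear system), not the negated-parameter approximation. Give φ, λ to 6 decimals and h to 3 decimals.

φ=-51.379694°, λ=-113.922987°, h=1038.759 m

start: X=-1617258.7907, Y=-3647951.2171, Z=-4961020.8224 m
→ Helmert⁻¹: X=-1617477.1261, Y=-3648089.5836, Z=-4960646.5717
→ Helmert⁻¹: X=-1618088.0212, Y=-3647965.5549, Z=-4960995.9856
→ Helmert⁻¹: X=-1617521.7081, Y=-3647505.0930, Z=-4960618.0593
→ Helmert⁻¹: X=-1617936.7307, Y=-3647130.6858, Z=-4960626.7521
→ geod (Bowring, a=6378206.400): φ=-51.37969400°, λ=-113.92298700°, h=1038.7590 m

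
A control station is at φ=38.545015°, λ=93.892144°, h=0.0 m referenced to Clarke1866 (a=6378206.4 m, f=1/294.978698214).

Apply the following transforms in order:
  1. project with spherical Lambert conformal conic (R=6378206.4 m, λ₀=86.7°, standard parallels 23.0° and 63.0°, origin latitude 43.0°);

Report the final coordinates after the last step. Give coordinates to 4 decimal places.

start: φ=38.545015°, λ=93.892144°, h=0.000 m
→ lcc (R=6378206.4, λ₀=86.7°): E=589950.2731, N=-440728.0182

E=589950.2731 m, N=-440728.0182 m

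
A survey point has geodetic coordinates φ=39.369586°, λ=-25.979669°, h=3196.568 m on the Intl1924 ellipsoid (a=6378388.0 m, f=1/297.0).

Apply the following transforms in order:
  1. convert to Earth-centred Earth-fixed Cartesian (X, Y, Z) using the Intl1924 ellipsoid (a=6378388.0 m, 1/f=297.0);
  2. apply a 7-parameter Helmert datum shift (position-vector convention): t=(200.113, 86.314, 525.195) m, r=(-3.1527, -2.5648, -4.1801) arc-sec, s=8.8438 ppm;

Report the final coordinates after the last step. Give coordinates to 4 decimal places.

X=4441043.0781 m, Y=-2163981.4254 m, Z=4026864.1120 m

start: φ=39.369586°, λ=-25.979669°, h=3196.568 m
→ ECEF (a=6378388.000, f=1/297.0): X=4440897.6108, Y=-2164020.1427, Z=4026215.0124
→ Helmert 7p (PV): X=4441043.0781, Y=-2163981.4254, Z=4026864.1120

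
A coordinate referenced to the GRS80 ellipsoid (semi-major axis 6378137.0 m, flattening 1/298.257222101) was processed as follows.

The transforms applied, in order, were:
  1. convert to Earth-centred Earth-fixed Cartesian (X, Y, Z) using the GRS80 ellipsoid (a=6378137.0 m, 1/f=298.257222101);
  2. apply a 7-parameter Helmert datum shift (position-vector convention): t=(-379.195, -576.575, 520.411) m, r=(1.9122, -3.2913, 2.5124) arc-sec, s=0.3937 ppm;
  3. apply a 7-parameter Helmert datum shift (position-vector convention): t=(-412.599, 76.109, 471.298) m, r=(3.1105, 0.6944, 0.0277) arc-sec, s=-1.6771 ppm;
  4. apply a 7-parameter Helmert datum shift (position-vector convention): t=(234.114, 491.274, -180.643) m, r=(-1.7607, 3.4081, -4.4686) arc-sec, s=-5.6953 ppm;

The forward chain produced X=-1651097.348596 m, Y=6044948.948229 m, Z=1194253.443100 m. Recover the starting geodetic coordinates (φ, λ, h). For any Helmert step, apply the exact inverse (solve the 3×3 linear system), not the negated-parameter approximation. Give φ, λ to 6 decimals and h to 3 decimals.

start: X=-1651097.3486, Y=6044948.9482, Z=1194253.4431 m
→ Helmert⁻¹: X=-1651491.5528, Y=6044446.1248, Z=1194465.1974
→ Helmert⁻¹: X=-1651084.9304, Y=6044398.3787, Z=1193899.1931
→ Helmert⁻¹: X=-1650612.4127, Y=6045003.7421, Z=1193348.6097
→ geod (Bowring, a=6378137.000): φ=10.85316700°, λ=105.27254100°, h=1539.1470 m

φ=10.853167°, λ=105.272541°, h=1539.147 m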